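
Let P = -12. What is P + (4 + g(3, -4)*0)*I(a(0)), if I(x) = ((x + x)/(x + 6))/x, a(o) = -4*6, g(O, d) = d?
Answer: -112/9 ≈ -12.444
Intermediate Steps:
a(o) = -24
I(x) = 2/(6 + x) (I(x) = ((2*x)/(6 + x))/x = (2*x/(6 + x))/x = 2/(6 + x))
P + (4 + g(3, -4)*0)*I(a(0)) = -12 + (4 - 4*0)*(2/(6 - 24)) = -12 + (4 + 0)*(2/(-18)) = -12 + 4*(2*(-1/18)) = -12 + 4*(-1/9) = -12 - 4/9 = -112/9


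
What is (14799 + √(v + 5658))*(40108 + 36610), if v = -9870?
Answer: 1135349682 + 1380924*I*√13 ≈ 1.1353e+9 + 4.979e+6*I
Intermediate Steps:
(14799 + √(v + 5658))*(40108 + 36610) = (14799 + √(-9870 + 5658))*(40108 + 36610) = (14799 + √(-4212))*76718 = (14799 + 18*I*√13)*76718 = 1135349682 + 1380924*I*√13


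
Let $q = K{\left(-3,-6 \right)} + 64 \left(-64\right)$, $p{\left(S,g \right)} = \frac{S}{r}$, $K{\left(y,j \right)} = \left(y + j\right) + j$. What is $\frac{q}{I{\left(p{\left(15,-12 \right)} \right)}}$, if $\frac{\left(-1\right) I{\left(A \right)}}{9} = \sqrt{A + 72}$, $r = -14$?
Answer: $\frac{4111 \sqrt{13902}}{8937} \approx 54.237$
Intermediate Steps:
$K{\left(y,j \right)} = y + 2 j$ ($K{\left(y,j \right)} = \left(j + y\right) + j = y + 2 j$)
$p{\left(S,g \right)} = - \frac{S}{14}$ ($p{\left(S,g \right)} = \frac{S}{-14} = S \left(- \frac{1}{14}\right) = - \frac{S}{14}$)
$I{\left(A \right)} = - 9 \sqrt{72 + A}$ ($I{\left(A \right)} = - 9 \sqrt{A + 72} = - 9 \sqrt{72 + A}$)
$q = -4111$ ($q = \left(-3 + 2 \left(-6\right)\right) + 64 \left(-64\right) = \left(-3 - 12\right) - 4096 = -15 - 4096 = -4111$)
$\frac{q}{I{\left(p{\left(15,-12 \right)} \right)}} = - \frac{4111}{\left(-9\right) \sqrt{72 - \frac{15}{14}}} = - \frac{4111}{\left(-9\right) \sqrt{\frac{993}{14}}} = - \frac{4111}{\left(-9\right) \frac{\sqrt{13902}}{14}} = - \frac{4111}{\left(- \frac{9}{14}\right) \sqrt{13902}} = - 4111 \left(- \frac{\sqrt{13902}}{8937}\right) = \frac{4111 \sqrt{13902}}{8937}$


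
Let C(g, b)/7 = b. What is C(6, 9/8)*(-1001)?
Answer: -63063/8 ≈ -7882.9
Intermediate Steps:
C(g, b) = 7*b
C(6, 9/8)*(-1001) = (7*(9/8))*(-1001) = (63/8)*(-1001) = -63063/8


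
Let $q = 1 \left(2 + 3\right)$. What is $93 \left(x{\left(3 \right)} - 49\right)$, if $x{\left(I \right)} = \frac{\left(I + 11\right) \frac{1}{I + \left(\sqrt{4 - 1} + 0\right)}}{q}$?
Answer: $- \frac{22134}{5} - \frac{217 \sqrt{3}}{5} \approx -4502.0$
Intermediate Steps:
$q = 5$ ($q = 1 \cdot 5 = 5$)
$x{\left(I \right)} = \frac{11 + I}{5 \left(I + \sqrt{3}\right)}$ ($x{\left(I \right)} = \frac{\left(I + 11\right) \frac{1}{I + \left(\sqrt{4 - 1} + 0\right)}}{5} = \frac{11 + I}{I + \left(\sqrt{3} + 0\right)} \frac{1}{5} = \frac{11 + I}{I + \sqrt{3}} \cdot \frac{1}{5} = \frac{11 + I}{5 \left(I + \sqrt{3}\right)}$)
$93 \left(x{\left(3 \right)} - 49\right) = 93 \left(\frac{11 + 3}{5 \left(3 + \sqrt{3}\right)} - 49\right) = 93 \left(\frac{1}{5} \frac{1}{3 + \sqrt{3}} \cdot 14 - 49\right) = 93 \left(\frac{14}{5 \left(3 + \sqrt{3}\right)} - 49\right) = 93 \left(-49 + \frac{14}{5 \left(3 + \sqrt{3}\right)}\right) = -4557 + \frac{1302}{5 \left(3 + \sqrt{3}\right)}$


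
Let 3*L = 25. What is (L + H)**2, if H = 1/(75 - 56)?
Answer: 228484/3249 ≈ 70.324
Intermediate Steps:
L = 25/3 (L = (1/3)*25 = 25/3 ≈ 8.3333)
H = 1/19 ≈ 0.052632
(L + H)**2 = (25/3 + 1/19)**2 = (478/57)**2 = 228484/3249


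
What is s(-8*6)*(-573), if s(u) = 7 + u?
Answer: 23493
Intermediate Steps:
s(-8*6)*(-573) = (7 - 8*6)*(-573) = (7 - 48)*(-573) = -41*(-573) = 23493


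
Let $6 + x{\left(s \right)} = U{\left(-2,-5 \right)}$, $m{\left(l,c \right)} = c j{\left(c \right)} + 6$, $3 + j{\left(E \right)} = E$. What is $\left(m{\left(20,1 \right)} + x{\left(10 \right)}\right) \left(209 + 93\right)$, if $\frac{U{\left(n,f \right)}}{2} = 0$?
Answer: $-604$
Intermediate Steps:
$U{\left(n,f \right)} = 0$ ($U{\left(n,f \right)} = 2 \cdot 0 = 0$)
$j{\left(E \right)} = -3 + E$
$m{\left(l,c \right)} = 6 + c \left(-3 + c\right)$ ($m{\left(l,c \right)} = c \left(-3 + c\right) + 6 = 6 + c \left(-3 + c\right)$)
$x{\left(s \right)} = -6$ ($x{\left(s \right)} = -6 + 0 = -6$)
$\left(m{\left(20,1 \right)} + x{\left(10 \right)}\right) \left(209 + 93\right) = \left(\left(6 + 1 \left(-3 + 1\right)\right) - 6\right) \left(209 + 93\right) = \left(\left(6 + 1 \left(-2\right)\right) - 6\right) 302 = \left(\left(6 - 2\right) - 6\right) 302 = \left(4 - 6\right) 302 = \left(-2\right) 302 = -604$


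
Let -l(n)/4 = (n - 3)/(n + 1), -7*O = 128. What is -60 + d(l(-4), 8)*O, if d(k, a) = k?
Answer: 332/3 ≈ 110.67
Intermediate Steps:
O = -128/7 (O = -⅐*128 = -128/7 ≈ -18.286)
l(n) = -4*(-3 + n)/(1 + n) (l(n) = -4*(n - 3)/(n + 1) = -4*(-3 + n)/(1 + n))
-60 + d(l(-4), 8)*O = -60 + (4*(3 - 1*(-4))/(1 - 4))*(-128/7) = -60 + (4*(3 + 4)/(-3))*(-128/7) = -60 + (4*(-⅓)*7)*(-128/7) = -60 - 28/3*(-128/7) = -60 + 512/3 = 332/3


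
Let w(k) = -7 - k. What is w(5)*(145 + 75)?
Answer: -2640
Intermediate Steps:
w(5)*(145 + 75) = (-7 - 1*5)*(145 + 75) = (-7 - 5)*220 = -12*220 = -2640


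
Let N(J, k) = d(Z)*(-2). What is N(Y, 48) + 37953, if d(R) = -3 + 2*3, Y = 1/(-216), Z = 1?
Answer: 37947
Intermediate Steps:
Y = -1/216 ≈ -0.0046296
d(R) = 3 (d(R) = -3 + 6 = 3)
N(J, k) = -6 (N(J, k) = 3*(-2) = -6)
N(Y, 48) + 37953 = -6 + 37953 = 37947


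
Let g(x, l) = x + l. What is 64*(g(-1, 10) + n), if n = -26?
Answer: -1088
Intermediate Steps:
g(x, l) = l + x
64*(g(-1, 10) + n) = 64*((10 - 1) - 26) = 64*(9 - 26) = 64*(-17) = -1088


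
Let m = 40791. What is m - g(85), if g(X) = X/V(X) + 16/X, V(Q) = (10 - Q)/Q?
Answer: 10426222/255 ≈ 40887.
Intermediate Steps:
V(Q) = (10 - Q)/Q
g(X) = 16/X + X²/(10 - X) (g(X) = X/(((10 - X)/X)) + 16/X = X*(X/(10 - X)) + 16/X = X²/(10 - X) + 16/X = 16/X + X²/(10 - X))
m - g(85) = 40791 - (-160 - 1*85³ + 16*85)/(85*(-10 + 85)) = 40791 - (-160 - 1*614125 + 1360)/(85*75) = 40791 - (-160 - 614125 + 1360)/(85*75) = 40791 - (-612925)/(85*75) = 40791 - 1*(-24517/255) = 40791 + 24517/255 = 10426222/255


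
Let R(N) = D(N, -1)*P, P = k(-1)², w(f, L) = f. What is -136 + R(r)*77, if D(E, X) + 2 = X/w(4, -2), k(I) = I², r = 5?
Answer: -1237/4 ≈ -309.25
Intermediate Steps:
P = 1 (P = ((-1)²)² = 1² = 1)
D(E, X) = -2 + X/4
R(N) = -9/4 (R(N) = (-2 + (¼)*(-1))*1 = (-2 - ¼)*1 = -9/4*1 = -9/4)
-136 + R(r)*77 = -136 - 9/4*77 = -136 - 693/4 = -1237/4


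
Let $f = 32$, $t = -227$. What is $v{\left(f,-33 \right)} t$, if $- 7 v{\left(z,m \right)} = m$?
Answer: $- \frac{7491}{7} \approx -1070.1$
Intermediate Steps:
$v{\left(z,m \right)} = - \frac{m}{7}$
$v{\left(f,-33 \right)} t = \left(- \frac{1}{7}\right) \left(-33\right) \left(-227\right) = \frac{33}{7} \left(-227\right) = - \frac{7491}{7}$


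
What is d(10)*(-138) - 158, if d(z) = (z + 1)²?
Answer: -16856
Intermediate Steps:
d(z) = (1 + z)²
d(10)*(-138) - 158 = (1 + 10)²*(-138) - 158 = 11²*(-138) - 158 = 121*(-138) - 158 = -16698 - 158 = -16856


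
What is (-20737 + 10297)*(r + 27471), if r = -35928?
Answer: 88291080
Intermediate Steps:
(-20737 + 10297)*(r + 27471) = (-20737 + 10297)*(-35928 + 27471) = -10440*(-8457) = 88291080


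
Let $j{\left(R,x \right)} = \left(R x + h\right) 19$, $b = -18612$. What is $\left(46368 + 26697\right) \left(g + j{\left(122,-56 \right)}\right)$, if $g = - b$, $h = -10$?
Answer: $-8138418090$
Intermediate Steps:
$j{\left(R,x \right)} = -190 + 19 R x$ ($j{\left(R,x \right)} = \left(R x - 10\right) 19 = \left(-10 + R x\right) 19 = -190 + 19 R x$)
$g = 18612$ ($g = \left(-1\right) \left(-18612\right) = 18612$)
$\left(46368 + 26697\right) \left(g + j{\left(122,-56 \right)}\right) = \left(46368 + 26697\right) \left(18612 + \left(-190 + 19 \cdot 122 \left(-56\right)\right)\right) = 73065 \left(18612 - 129998\right) = 73065 \left(-111386\right) = -8138418090$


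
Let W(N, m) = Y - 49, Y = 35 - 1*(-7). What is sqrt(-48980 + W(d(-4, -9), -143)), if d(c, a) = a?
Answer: 3*I*sqrt(5443) ≈ 221.33*I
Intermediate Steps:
Y = 42 (Y = 35 + 7 = 42)
W(N, m) = -7 (W(N, m) = 42 - 49 = -7)
sqrt(-48980 + W(d(-4, -9), -143)) = sqrt(-48980 - 7) = sqrt(-48987) = 3*I*sqrt(5443)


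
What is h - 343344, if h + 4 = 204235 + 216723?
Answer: 77610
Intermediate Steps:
h = 420954 (h = -4 + (204235 + 216723) = -4 + 420958 = 420954)
h - 343344 = 420954 - 343344 = 77610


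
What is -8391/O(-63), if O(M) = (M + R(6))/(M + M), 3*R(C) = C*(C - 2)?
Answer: -1057266/55 ≈ -19223.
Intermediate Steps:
R(C) = C*(-2 + C)/3 (R(C) = (C*(C - 2))/3 = (C*(-2 + C))/3 = C*(-2 + C)/3)
O(M) = (8 + M)/(2*M) (O(M) = (M + (⅓)*6*(-2 + 6))/(M + M) = (M + (⅓)*6*4)/((2*M)) = (M + 8)*(1/(2*M)) = (8 + M)*(1/(2*M)) = (8 + M)/(2*M))
-8391/O(-63) = -8391*(-126/(8 - 63)) = -8391/((½)*(-1/63)*(-55)) = -8391/55/126 = -8391*126/55 = -1057266/55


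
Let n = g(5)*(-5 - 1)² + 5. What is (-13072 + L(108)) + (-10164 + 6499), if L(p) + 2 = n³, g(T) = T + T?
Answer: 48610386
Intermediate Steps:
g(T) = 2*T
n = 365 (n = (2*5)*(-5 - 1)² + 5 = 10*(-6)² + 5 = 10*36 + 5 = 360 + 5 = 365)
L(p) = 48627123 (L(p) = -2 + 365³ = -2 + 48627125 = 48627123)
(-13072 + L(108)) + (-10164 + 6499) = (-13072 + 48627123) + (-10164 + 6499) = 48614051 - 3665 = 48610386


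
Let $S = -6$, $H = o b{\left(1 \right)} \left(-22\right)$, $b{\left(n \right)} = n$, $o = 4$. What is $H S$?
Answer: $528$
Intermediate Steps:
$H = -88$ ($H = 4 \cdot 1 \left(-22\right) = 4 \left(-22\right) = -88$)
$H S = \left(-88\right) \left(-6\right) = 528$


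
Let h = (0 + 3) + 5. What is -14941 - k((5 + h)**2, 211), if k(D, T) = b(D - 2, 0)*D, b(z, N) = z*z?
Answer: -4728182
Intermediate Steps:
h = 8 (h = 3 + 5 = 8)
b(z, N) = z**2
k(D, T) = D*(-2 + D)**2 (k(D, T) = (D - 2)**2*D = (-2 + D)**2*D = D*(-2 + D)**2)
-14941 - k((5 + h)**2, 211) = -14941 - (5 + 8)**2*(-2 + (5 + 8)**2)**2 = -14941 - 13**2*(-2 + 13**2)**2 = -14941 - 169*(-2 + 169)**2 = -14941 - 169*167**2 = -14941 - 169*27889 = -14941 - 1*4713241 = -14941 - 4713241 = -4728182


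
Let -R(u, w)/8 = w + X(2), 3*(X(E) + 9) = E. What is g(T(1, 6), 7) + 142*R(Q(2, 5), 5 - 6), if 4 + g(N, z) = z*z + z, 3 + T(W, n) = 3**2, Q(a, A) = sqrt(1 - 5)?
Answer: 31964/3 ≈ 10655.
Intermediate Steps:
X(E) = -9 + E/3
Q(a, A) = 2*I (Q(a, A) = sqrt(-4) = 2*I)
T(W, n) = 6 (T(W, n) = -3 + 3**2 = -3 + 9 = 6)
g(N, z) = -4 + z + z**2 (g(N, z) = -4 + (z*z + z) = -4 + (z**2 + z) = -4 + (z + z**2) = -4 + z + z**2)
R(u, w) = 200/3 - 8*w (R(u, w) = -8*(w + (-9 + (1/3)*2)) = -8*(w + (-9 + 2/3)) = -8*(w - 25/3) = -8*(-25/3 + w) = 200/3 - 8*w)
g(T(1, 6), 7) + 142*R(Q(2, 5), 5 - 6) = (-4 + 7 + 7**2) + 142*(200/3 - 8*(5 - 6)) = (-4 + 7 + 49) + 142*(200/3 - 8*(-1)) = 52 + 142*(200/3 + 8) = 52 + 142*(224/3) = 52 + 31808/3 = 31964/3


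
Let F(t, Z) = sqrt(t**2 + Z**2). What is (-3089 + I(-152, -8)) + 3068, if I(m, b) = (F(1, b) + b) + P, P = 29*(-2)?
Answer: -87 + sqrt(65) ≈ -78.938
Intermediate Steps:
P = -58
F(t, Z) = sqrt(Z**2 + t**2)
I(m, b) = -58 + b + sqrt(1 + b**2) (I(m, b) = (sqrt(b**2 + 1**2) + b) - 58 = (sqrt(b**2 + 1) + b) - 58 = (sqrt(1 + b**2) + b) - 58 = (b + sqrt(1 + b**2)) - 58 = -58 + b + sqrt(1 + b**2))
(-3089 + I(-152, -8)) + 3068 = (-3089 + (-58 - 8 + sqrt(1 + (-8)**2))) + 3068 = (-3089 + (-58 - 8 + sqrt(1 + 64))) + 3068 = (-3089 + (-58 - 8 + sqrt(65))) + 3068 = (-3089 + (-66 + sqrt(65))) + 3068 = (-3155 + sqrt(65)) + 3068 = -87 + sqrt(65)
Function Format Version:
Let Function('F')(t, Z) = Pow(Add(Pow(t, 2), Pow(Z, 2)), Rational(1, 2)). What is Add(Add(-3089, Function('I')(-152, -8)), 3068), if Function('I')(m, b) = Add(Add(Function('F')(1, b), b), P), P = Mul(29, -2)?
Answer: Add(-87, Pow(65, Rational(1, 2))) ≈ -78.938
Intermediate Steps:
P = -58
Function('F')(t, Z) = Pow(Add(Pow(Z, 2), Pow(t, 2)), Rational(1, 2))
Function('I')(m, b) = Add(-58, b, Pow(Add(1, Pow(b, 2)), Rational(1, 2))) (Function('I')(m, b) = Add(Add(Pow(Add(Pow(b, 2), Pow(1, 2)), Rational(1, 2)), b), -58) = Add(Add(Pow(Add(Pow(b, 2), 1), Rational(1, 2)), b), -58) = Add(Add(Pow(Add(1, Pow(b, 2)), Rational(1, 2)), b), -58) = Add(Add(b, Pow(Add(1, Pow(b, 2)), Rational(1, 2))), -58) = Add(-58, b, Pow(Add(1, Pow(b, 2)), Rational(1, 2))))
Add(Add(-3089, Function('I')(-152, -8)), 3068) = Add(Add(-3089, Add(-58, -8, Pow(Add(1, Pow(-8, 2)), Rational(1, 2)))), 3068) = Add(Add(-3089, Add(-58, -8, Pow(Add(1, 64), Rational(1, 2)))), 3068) = Add(Add(-3089, Add(-58, -8, Pow(65, Rational(1, 2)))), 3068) = Add(Add(-3089, Add(-66, Pow(65, Rational(1, 2)))), 3068) = Add(Add(-3155, Pow(65, Rational(1, 2))), 3068) = Add(-87, Pow(65, Rational(1, 2)))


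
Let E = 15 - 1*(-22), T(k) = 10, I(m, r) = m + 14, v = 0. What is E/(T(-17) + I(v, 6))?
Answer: 37/24 ≈ 1.5417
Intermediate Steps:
I(m, r) = 14 + m
E = 37 (E = 15 + 22 = 37)
E/(T(-17) + I(v, 6)) = 37/(10 + (14 + 0)) = 37/(10 + 14) = 37/24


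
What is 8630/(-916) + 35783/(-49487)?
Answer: -229925019/22665046 ≈ -10.144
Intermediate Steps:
8630/(-916) + 35783/(-49487) = 8630*(-1/916) + 35783*(-1/49487) = -4315/458 - 35783/49487 = -229925019/22665046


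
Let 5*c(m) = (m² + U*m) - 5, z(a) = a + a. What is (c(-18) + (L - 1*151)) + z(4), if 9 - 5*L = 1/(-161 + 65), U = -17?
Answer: -1555/96 ≈ -16.198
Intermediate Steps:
z(a) = 2*a
L = 173/96 (L = 9/5 - 1/(5*(-161 + 65)) = 9/5 - ⅕/(-96) = 9/5 - ⅕*(-1/96) = 9/5 + 1/480 = 173/96 ≈ 1.8021)
c(m) = -1 - 17*m/5 + m²/5 (c(m) = ((m² - 17*m) - 5)/5 = (-5 + m² - 17*m)/5 = -1 - 17*m/5 + m²/5)
(c(-18) + (L - 1*151)) + z(4) = ((-1 - 17/5*(-18) + (⅕)*(-18)²) + (173/96 - 1*151)) + 2*4 = ((-1 + 306/5 + (⅕)*324) + (173/96 - 151)) + 8 = ((-1 + 306/5 + 324/5) - 14323/96) + 8 = (125 - 14323/96) + 8 = -2323/96 + 8 = -1555/96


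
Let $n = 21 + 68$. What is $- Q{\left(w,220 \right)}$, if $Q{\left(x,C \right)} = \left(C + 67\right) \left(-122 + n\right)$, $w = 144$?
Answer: $9471$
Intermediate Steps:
$n = 89$
$Q{\left(x,C \right)} = -2211 - 33 C$ ($Q{\left(x,C \right)} = \left(C + 67\right) \left(-122 + 89\right) = \left(67 + C\right) \left(-33\right) = -2211 - 33 C$)
$- Q{\left(w,220 \right)} = - (-2211 - 7260) = \left(-1\right) \left(-9471\right) = 9471$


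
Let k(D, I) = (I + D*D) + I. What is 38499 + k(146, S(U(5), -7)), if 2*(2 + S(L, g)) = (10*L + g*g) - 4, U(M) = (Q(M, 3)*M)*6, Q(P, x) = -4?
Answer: 58656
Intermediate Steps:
U(M) = -24*M (U(M) = -4*M*6 = -24*M)
S(L, g) = -4 + g**2/2 + 5*L (S(L, g) = -2 + ((10*L + g*g) - 4)/2 = -2 + ((10*L + g**2) - 4)/2 = -2 + ((g**2 + 10*L) - 4)/2 = -2 + (-4 + g**2 + 10*L)/2 = -2 + (-2 + g**2/2 + 5*L) = -4 + g**2/2 + 5*L)
k(D, I) = D**2 + 2*I (k(D, I) = (I + D**2) + I = D**2 + 2*I)
38499 + k(146, S(U(5), -7)) = 38499 + (146**2 + 2*(-4 + (1/2)*(-7)**2 + 5*(-24*5))) = 38499 + (21316 + 2*(-4 + (1/2)*49 + 5*(-120))) = 38499 + (21316 + 2*(-4 + 49/2 - 600)) = 38499 + (21316 + 2*(-1159/2)) = 38499 + (21316 - 1159) = 38499 + 20157 = 58656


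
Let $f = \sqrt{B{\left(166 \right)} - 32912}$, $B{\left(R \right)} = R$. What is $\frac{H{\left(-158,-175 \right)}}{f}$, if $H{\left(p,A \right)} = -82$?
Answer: $\frac{41 i \sqrt{32746}}{16373} \approx 0.45314 i$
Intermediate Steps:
$f = i \sqrt{32746}$ ($f = \sqrt{166 - 32912} = \sqrt{-32746} = i \sqrt{32746} \approx 180.96 i$)
$\frac{H{\left(-158,-175 \right)}}{f} = - \frac{82}{i \sqrt{32746}} = - 82 \left(- \frac{i \sqrt{32746}}{32746}\right) = \frac{41 i \sqrt{32746}}{16373}$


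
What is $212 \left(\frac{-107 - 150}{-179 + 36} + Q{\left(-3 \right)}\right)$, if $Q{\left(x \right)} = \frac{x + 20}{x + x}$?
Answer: $- \frac{94234}{429} \approx -219.66$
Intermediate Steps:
$Q{\left(x \right)} = \frac{20 + x}{2 x}$
$212 \left(\frac{-107 - 150}{-179 + 36} + Q{\left(-3 \right)}\right) = 212 \left(\frac{-107 - 150}{-179 + 36} + \frac{20 - 3}{2 \left(-3\right)}\right) = 212 \left(- \frac{257}{-143} + \frac{1}{2} \left(- \frac{1}{3}\right) 17\right) = 212 \left(\left(-257\right) \left(- \frac{1}{143}\right) - \frac{17}{6}\right) = 212 \left(\frac{257}{143} - \frac{17}{6}\right) = 212 \left(- \frac{889}{858}\right) = - \frac{94234}{429}$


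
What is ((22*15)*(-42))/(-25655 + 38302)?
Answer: -13860/12647 ≈ -1.0959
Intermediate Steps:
((22*15)*(-42))/(-25655 + 38302) = (330*(-42))/12647 = -13860*1/12647 = -13860/12647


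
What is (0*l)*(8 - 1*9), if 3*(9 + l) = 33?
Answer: 0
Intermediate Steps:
l = 2 (l = -9 + (1/3)*33 = -9 + 11 = 2)
(0*l)*(8 - 1*9) = (0*2)*(8 - 1*9) = 0*(8 - 9) = 0*(-1) = 0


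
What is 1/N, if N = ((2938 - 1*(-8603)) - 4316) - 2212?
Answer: 1/5013 ≈ 0.00019948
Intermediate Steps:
N = 5013 (N = ((2938 + 8603) - 4316) - 2212 = (11541 - 4316) - 2212 = 7225 - 2212 = 5013)
1/N = 1/5013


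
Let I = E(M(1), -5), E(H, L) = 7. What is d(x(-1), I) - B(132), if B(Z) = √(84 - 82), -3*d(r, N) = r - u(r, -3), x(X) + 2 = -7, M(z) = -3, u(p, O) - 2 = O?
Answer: 8/3 - √2 ≈ 1.2525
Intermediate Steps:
u(p, O) = 2 + O
x(X) = -9 (x(X) = -2 - 7 = -9)
I = 7
d(r, N) = -⅓ - r/3 (d(r, N) = -(r - (2 - 3))/3 = -(r - 1*(-1))/3 = -(r + 1)/3 = -(1 + r)/3 = -⅓ - r/3)
B(Z) = √2
d(x(-1), I) - B(132) = (-⅓ - ⅓*(-9)) - √2 = (-⅓ + 3) - √2 = 8/3 - √2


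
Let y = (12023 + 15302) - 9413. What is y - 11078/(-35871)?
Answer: 642532430/35871 ≈ 17912.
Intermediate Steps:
y = 17912 (y = 27325 - 9413 = 17912)
y - 11078/(-35871) = 17912 - 11078/(-35871) = 17912 - 11078*(-1/35871) = 17912 + 11078/35871 = 642532430/35871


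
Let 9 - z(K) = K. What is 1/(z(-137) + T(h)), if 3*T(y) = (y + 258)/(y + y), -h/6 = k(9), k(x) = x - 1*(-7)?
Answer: 32/4663 ≈ 0.0068625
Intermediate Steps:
k(x) = 7 + x (k(x) = x + 7 = 7 + x)
h = -96 (h = -6*(7 + 9) = -6*16 = -96)
z(K) = 9 - K
T(y) = (258 + y)/(6*y) (T(y) = ((y + 258)/(y + y))/3 = ((258 + y)/((2*y)))/3 = ((258 + y)*(1/(2*y)))/3 = ((258 + y)/(2*y))/3 = (258 + y)/(6*y))
1/(z(-137) + T(h)) = 1/((9 - 1*(-137)) + (⅙)*(258 - 96)/(-96)) = 1/((9 + 137) + (⅙)*(-1/96)*162) = 1/(146 - 9/32) = 1/(4663/32) = 32/4663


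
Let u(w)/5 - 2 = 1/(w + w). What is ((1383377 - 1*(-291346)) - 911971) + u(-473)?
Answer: 721572847/946 ≈ 7.6276e+5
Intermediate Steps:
u(w) = 10 + 5/(2*w) (u(w) = 10 + 5/(w + w) = 10 + 5/((2*w)) = 10 + 5*(1/(2*w)) = 10 + 5/(2*w))
((1383377 - 1*(-291346)) - 911971) + u(-473) = ((1383377 - 1*(-291346)) - 911971) + (10 + (5/2)/(-473)) = ((1383377 + 291346) - 911971) + (10 + (5/2)*(-1/473)) = (1674723 - 911971) + (10 - 5/946) = 762752 + 9455/946 = 721572847/946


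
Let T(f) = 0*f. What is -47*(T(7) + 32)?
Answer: -1504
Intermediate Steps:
T(f) = 0
-47*(T(7) + 32) = -47*(0 + 32) = -47*32 = -1504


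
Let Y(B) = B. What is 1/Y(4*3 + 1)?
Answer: 1/13 ≈ 0.076923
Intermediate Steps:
1/Y(4*3 + 1) = 1/(4*3 + 1) = 1/(12 + 1) = 1/13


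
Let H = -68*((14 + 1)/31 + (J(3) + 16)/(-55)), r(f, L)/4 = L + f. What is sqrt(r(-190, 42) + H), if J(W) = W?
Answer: 8*I*sqrt(27317510)/1705 ≈ 24.524*I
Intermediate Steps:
r(f, L) = 4*L + 4*f (r(f, L) = 4*(L + f) = 4*L + 4*f)
H = -16048/1705 (H = -68*((14 + 1)/31 + (3 + 16)/(-55)) = -68*(15*(1/31) + 19*(-1/55)) = -68*(15/31 - 19/55) = -68*236/1705 = -16048/1705 ≈ -9.4123)
sqrt(r(-190, 42) + H) = sqrt((4*42 + 4*(-190)) - 16048/1705) = sqrt((168 - 760) - 16048/1705) = sqrt(-592 - 16048/1705) = sqrt(-1025408/1705) = 8*I*sqrt(27317510)/1705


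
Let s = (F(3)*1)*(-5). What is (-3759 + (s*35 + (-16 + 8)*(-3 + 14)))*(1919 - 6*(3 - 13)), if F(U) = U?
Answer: -8652188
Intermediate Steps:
s = -15 (s = (3*1)*(-5) = 3*(-5) = -15)
(-3759 + (s*35 + (-16 + 8)*(-3 + 14)))*(1919 - 6*(3 - 13)) = (-3759 + (-15*35 + (-16 + 8)*(-3 + 14)))*(1919 - 6*(3 - 13)) = (-3759 + (-525 - 8*11))*(1919 - 6*(-10)) = (-3759 + (-525 - 88))*(1919 + 60) = (-3759 - 613)*1979 = -4372*1979 = -8652188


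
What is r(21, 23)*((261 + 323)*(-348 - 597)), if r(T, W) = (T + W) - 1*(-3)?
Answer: -25938360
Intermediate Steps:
r(T, W) = 3 + T + W (r(T, W) = (T + W) + 3 = 3 + T + W)
r(21, 23)*((261 + 323)*(-348 - 597)) = (3 + 21 + 23)*((261 + 323)*(-348 - 597)) = 47*(584*(-945)) = 47*(-551880) = -25938360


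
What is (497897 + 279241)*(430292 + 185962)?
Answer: 478914401052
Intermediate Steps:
(497897 + 279241)*(430292 + 185962) = 777138*616254 = 478914401052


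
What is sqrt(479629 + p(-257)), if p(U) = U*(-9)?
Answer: sqrt(481942) ≈ 694.22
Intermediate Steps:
p(U) = -9*U
sqrt(479629 + p(-257)) = sqrt(479629 - 9*(-257)) = sqrt(479629 + 2313) = sqrt(481942)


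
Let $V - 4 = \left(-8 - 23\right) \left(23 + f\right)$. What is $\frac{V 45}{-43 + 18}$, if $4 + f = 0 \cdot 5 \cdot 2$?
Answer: $1053$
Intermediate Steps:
$f = -4$ ($f = -4 + 0 \cdot 5 \cdot 2 = -4 + 0 \cdot 2 = -4 + 0 = -4$)
$V = -585$ ($V = 4 + \left(-8 - 23\right) \left(23 - 4\right) = 4 - 589 = -585$)
$\frac{V 45}{-43 + 18} = \frac{\left(-585\right) 45}{-43 + 18} = - \frac{26325}{-25} = \left(-26325\right) \left(- \frac{1}{25}\right) = 1053$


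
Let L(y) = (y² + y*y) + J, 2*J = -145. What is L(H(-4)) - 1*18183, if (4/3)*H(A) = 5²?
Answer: -140419/8 ≈ -17552.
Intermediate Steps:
J = -145/2 (J = (½)*(-145) = -145/2 ≈ -72.500)
H(A) = 75/4 (H(A) = (¾)*5² = (¾)*25 = 75/4)
L(y) = -145/2 + 2*y² (L(y) = (y² + y*y) - 145/2 = (y² + y²) - 145/2 = 2*y² - 145/2 = -145/2 + 2*y²)
L(H(-4)) - 1*18183 = (-145/2 + 2*(75/4)²) - 1*18183 = (-145/2 + 2*(5625/16)) - 18183 = (-145/2 + 5625/8) - 18183 = 5045/8 - 18183 = -140419/8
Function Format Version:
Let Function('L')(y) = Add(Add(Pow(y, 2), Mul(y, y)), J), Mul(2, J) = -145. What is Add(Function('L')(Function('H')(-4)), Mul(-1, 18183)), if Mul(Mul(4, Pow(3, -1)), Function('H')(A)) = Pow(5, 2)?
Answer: Rational(-140419, 8) ≈ -17552.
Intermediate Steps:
J = Rational(-145, 2) (J = Mul(Rational(1, 2), -145) = Rational(-145, 2) ≈ -72.500)
Function('H')(A) = Rational(75, 4) (Function('H')(A) = Mul(Rational(3, 4), Pow(5, 2)) = Mul(Rational(3, 4), 25) = Rational(75, 4))
Function('L')(y) = Add(Rational(-145, 2), Mul(2, Pow(y, 2))) (Function('L')(y) = Add(Add(Pow(y, 2), Mul(y, y)), Rational(-145, 2)) = Add(Add(Pow(y, 2), Pow(y, 2)), Rational(-145, 2)) = Add(Mul(2, Pow(y, 2)), Rational(-145, 2)) = Add(Rational(-145, 2), Mul(2, Pow(y, 2))))
Add(Function('L')(Function('H')(-4)), Mul(-1, 18183)) = Add(Add(Rational(-145, 2), Mul(2, Pow(Rational(75, 4), 2))), Mul(-1, 18183)) = Add(Add(Rational(-145, 2), Mul(2, Rational(5625, 16))), -18183) = Add(Add(Rational(-145, 2), Rational(5625, 8)), -18183) = Add(Rational(5045, 8), -18183) = Rational(-140419, 8)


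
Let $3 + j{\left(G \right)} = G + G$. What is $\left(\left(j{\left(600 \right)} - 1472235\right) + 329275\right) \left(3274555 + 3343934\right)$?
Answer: $-7556745856107$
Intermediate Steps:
$j{\left(G \right)} = -3 + 2 G$ ($j{\left(G \right)} = -3 + \left(G + G\right) = -3 + 2 G$)
$\left(\left(j{\left(600 \right)} - 1472235\right) + 329275\right) \left(3274555 + 3343934\right) = \left(\left(\left(-3 + 2 \cdot 600\right) - 1472235\right) + 329275\right) \left(3274555 + 3343934\right) = \left(\left(\left(-3 + 1200\right) - 1472235\right) + 329275\right) 6618489 = \left(\left(1197 - 1472235\right) + 329275\right) 6618489 = \left(-1471038 + 329275\right) 6618489 = \left(-1141763\right) 6618489 = -7556745856107$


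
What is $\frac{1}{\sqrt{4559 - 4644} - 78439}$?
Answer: $- \frac{78439}{6152676806} - \frac{i \sqrt{85}}{6152676806} \approx -1.2749 \cdot 10^{-5} - 1.4985 \cdot 10^{-9} i$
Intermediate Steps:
$\frac{1}{\sqrt{4559 - 4644} - 78439} = \frac{1}{\sqrt{-85} - 78439} = \frac{1}{i \sqrt{85} - 78439} = \frac{1}{-78439 + i \sqrt{85}}$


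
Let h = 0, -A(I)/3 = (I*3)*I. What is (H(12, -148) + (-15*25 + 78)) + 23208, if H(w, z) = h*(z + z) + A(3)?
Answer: 22830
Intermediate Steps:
A(I) = -9*I² (A(I) = -3*I*3*I = -3*3*I*I = -9*I²)
H(w, z) = -81 (H(w, z) = 0*(z + z) - 9*3² = 0*(2*z) - 9*9 = 0 - 81 = -81)
(H(12, -148) + (-15*25 + 78)) + 23208 = (-81 + (-15*25 + 78)) + 23208 = (-81 + (-375 + 78)) + 23208 = (-81 - 297) + 23208 = -378 + 23208 = 22830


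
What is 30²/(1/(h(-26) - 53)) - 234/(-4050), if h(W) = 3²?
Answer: -8909987/225 ≈ -39600.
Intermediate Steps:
h(W) = 9
30²/(1/(h(-26) - 53)) - 234/(-4050) = 30²/(1/(9 - 53)) - 234/(-4050) = 900/(1/(-44)) - 234*(-1/4050) = 900/(-1/44) + 13/225 = 900*(-44) + 13/225 = -39600 + 13/225 = -8909987/225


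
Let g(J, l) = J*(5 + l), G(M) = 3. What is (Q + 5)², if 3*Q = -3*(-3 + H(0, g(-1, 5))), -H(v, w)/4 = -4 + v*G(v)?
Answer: 64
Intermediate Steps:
H(v, w) = 16 - 12*v (H(v, w) = -4*(-4 + v*3) = -4*(-4 + 3*v) = 16 - 12*v)
Q = -13 (Q = (-3*(-3 + (16 - 12*0)))/3 = (-3*(-3 + (16 + 0)))/3 = (-3*(-3 + 16))/3 = (-3*13)/3 = (⅓)*(-39) = -13)
(Q + 5)² = (-13 + 5)² = (-8)² = 64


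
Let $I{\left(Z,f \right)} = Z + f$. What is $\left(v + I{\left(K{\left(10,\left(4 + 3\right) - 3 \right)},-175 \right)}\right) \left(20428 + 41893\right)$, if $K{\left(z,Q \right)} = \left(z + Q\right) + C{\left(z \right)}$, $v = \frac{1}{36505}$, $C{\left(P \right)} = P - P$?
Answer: $- \frac{52325637512}{5215} \approx -1.0034 \cdot 10^{7}$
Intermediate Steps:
$C{\left(P \right)} = 0$
$v = \frac{1}{36505} \approx 2.7394 \cdot 10^{-5}$
$K{\left(z,Q \right)} = Q + z$ ($K{\left(z,Q \right)} = \left(z + Q\right) + 0 = \left(Q + z\right) + 0 = Q + z$)
$\left(v + I{\left(K{\left(10,\left(4 + 3\right) - 3 \right)},-175 \right)}\right) \left(20428 + 41893\right) = \left(\frac{1}{36505} + \left(\left(\left(\left(4 + 3\right) - 3\right) + 10\right) - 175\right)\right) \left(20428 + 41893\right) = \left(\frac{1}{36505} + \left(\left(\left(7 - 3\right) + 10\right) - 175\right)\right) 62321 = \left(\frac{1}{36505} + \left(\left(4 + 10\right) - 175\right)\right) 62321 = \left(\frac{1}{36505} + \left(14 - 175\right)\right) 62321 = \left(\frac{1}{36505} - 161\right) 62321 = \left(- \frac{5877304}{36505}\right) 62321 = - \frac{52325637512}{5215}$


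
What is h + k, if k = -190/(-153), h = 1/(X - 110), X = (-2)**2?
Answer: 19987/16218 ≈ 1.2324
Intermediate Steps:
X = 4
h = -1/106 (h = 1/(4 - 110) = 1/(-106) = -1/106 ≈ -0.0094340)
k = 190/153 (k = -190*(-1/153) = 190/153 ≈ 1.2418)
h + k = -1/106 + 190/153 = 19987/16218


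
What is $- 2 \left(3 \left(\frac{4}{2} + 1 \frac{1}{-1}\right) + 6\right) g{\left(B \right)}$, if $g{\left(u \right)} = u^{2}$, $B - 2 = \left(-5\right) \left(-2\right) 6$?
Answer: $-69192$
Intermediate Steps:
$B = 62$ ($B = 2 + \left(-5\right) \left(-2\right) 6 = 2 + 10 \cdot 6 = 2 + 60 = 62$)
$- 2 \left(3 \left(\frac{4}{2} + 1 \frac{1}{-1}\right) + 6\right) g{\left(B \right)} = - 2 \left(3 \left(\frac{4}{2} + 1 \frac{1}{-1}\right) + 6\right) 62^{2} = - 2 \left(3 \left(4 \cdot \frac{1}{2} + 1 \left(-1\right)\right) + 6\right) 3844 = - 2 \left(3 \left(2 - 1\right) + 6\right) 3844 = - 2 \left(3 \cdot 1 + 6\right) 3844 = - 2 \left(3 + 6\right) 3844 = \left(-2\right) 9 \cdot 3844 = \left(-18\right) 3844 = -69192$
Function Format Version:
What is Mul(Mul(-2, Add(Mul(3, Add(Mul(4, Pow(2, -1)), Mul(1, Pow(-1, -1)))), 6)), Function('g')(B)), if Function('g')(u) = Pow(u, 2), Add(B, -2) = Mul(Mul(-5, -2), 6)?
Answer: -69192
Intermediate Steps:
B = 62 (B = Add(2, Mul(Mul(-5, -2), 6)) = Add(2, Mul(10, 6)) = Add(2, 60) = 62)
Mul(Mul(-2, Add(Mul(3, Add(Mul(4, Pow(2, -1)), Mul(1, Pow(-1, -1)))), 6)), Function('g')(B)) = Mul(Mul(-2, Add(Mul(3, Add(Mul(4, Pow(2, -1)), Mul(1, Pow(-1, -1)))), 6)), Pow(62, 2)) = Mul(Mul(-2, Add(Mul(3, Add(Mul(4, Rational(1, 2)), Mul(1, -1))), 6)), 3844) = Mul(Mul(-2, Add(Mul(3, Add(2, -1)), 6)), 3844) = Mul(Mul(-2, Add(Mul(3, 1), 6)), 3844) = Mul(Mul(-2, Add(3, 6)), 3844) = Mul(Mul(-2, 9), 3844) = Mul(-18, 3844) = -69192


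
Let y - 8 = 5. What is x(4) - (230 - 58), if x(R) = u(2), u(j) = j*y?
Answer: -146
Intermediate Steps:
y = 13 (y = 8 + 5 = 13)
u(j) = 13*j (u(j) = j*13 = 13*j)
x(R) = 26 (x(R) = 13*2 = 26)
x(4) - (230 - 58) = 26 - (230 - 58) = 26 - 1*172 = 26 - 172 = -146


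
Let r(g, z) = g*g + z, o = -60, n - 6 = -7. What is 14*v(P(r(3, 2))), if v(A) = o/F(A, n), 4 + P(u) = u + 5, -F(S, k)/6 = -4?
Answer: -35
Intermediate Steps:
n = -1 (n = 6 - 7 = -1)
F(S, k) = 24 (F(S, k) = -6*(-4) = 24)
r(g, z) = z + g² (r(g, z) = g² + z = z + g²)
P(u) = 1 + u (P(u) = -4 + (u + 5) = -4 + (5 + u) = 1 + u)
v(A) = -5/2 (v(A) = -60/24 = -60*1/24 = -5/2)
14*v(P(r(3, 2))) = 14*(-5/2) = -35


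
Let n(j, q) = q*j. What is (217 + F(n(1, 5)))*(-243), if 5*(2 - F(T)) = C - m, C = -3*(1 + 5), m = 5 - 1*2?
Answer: -271188/5 ≈ -54238.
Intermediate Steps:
m = 3 (m = 5 - 2 = 3)
C = -18 (C = -3*6 = -18)
n(j, q) = j*q
F(T) = 31/5 (F(T) = 2 - (-18 - 1*3)/5 = 2 - (-18 - 3)/5 = 2 - ⅕*(-21) = 2 + 21/5 = 31/5)
(217 + F(n(1, 5)))*(-243) = (217 + 31/5)*(-243) = (1116/5)*(-243) = -271188/5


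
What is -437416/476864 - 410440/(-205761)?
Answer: 13215113323/12265001688 ≈ 1.0775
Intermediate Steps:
-437416/476864 - 410440/(-205761) = -437416*1/476864 - 410440*(-1/205761) = -54677/59608 + 410440/205761 = 13215113323/12265001688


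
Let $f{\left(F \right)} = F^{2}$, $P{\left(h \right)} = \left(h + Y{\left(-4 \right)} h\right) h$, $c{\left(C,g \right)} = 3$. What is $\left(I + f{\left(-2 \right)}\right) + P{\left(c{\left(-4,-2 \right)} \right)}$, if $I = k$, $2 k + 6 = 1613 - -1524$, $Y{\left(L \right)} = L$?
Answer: $\frac{3085}{2} \approx 1542.5$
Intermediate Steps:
$P{\left(h \right)} = - 3 h^{2}$ ($P{\left(h \right)} = \left(h - 4 h\right) h = - 3 h h = - 3 h^{2}$)
$k = \frac{3131}{2}$ ($k = -3 + \frac{1613 - -1524}{2} = -3 + \frac{1613 + 1524}{2} = -3 + \frac{1}{2} \cdot 3137 = -3 + \frac{3137}{2} = \frac{3131}{2} \approx 1565.5$)
$I = \frac{3131}{2} \approx 1565.5$
$\left(I + f{\left(-2 \right)}\right) + P{\left(c{\left(-4,-2 \right)} \right)} = \left(\frac{3131}{2} + \left(-2\right)^{2}\right) - 3 \cdot 3^{2} = \left(\frac{3131}{2} + 4\right) - 27 = \frac{3139}{2} - 27 = \frac{3085}{2}$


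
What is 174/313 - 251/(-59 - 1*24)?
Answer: 93005/25979 ≈ 3.5800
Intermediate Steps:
174/313 - 251/(-59 - 1*24) = 174*(1/313) - 251/(-59 - 24) = 174/313 - 251/(-83) = 174/313 - 251*(-1/83) = 174/313 + 251/83 = 93005/25979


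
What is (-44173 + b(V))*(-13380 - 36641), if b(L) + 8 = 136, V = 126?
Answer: 2203174945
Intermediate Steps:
b(L) = 128 (b(L) = -8 + 136 = 128)
(-44173 + b(V))*(-13380 - 36641) = (-44173 + 128)*(-13380 - 36641) = -44045*(-50021) = 2203174945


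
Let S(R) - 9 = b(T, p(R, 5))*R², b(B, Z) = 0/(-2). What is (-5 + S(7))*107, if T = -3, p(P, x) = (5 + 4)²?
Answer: 428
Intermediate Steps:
p(P, x) = 81 (p(P, x) = 9² = 81)
b(B, Z) = 0 (b(B, Z) = 0*(-½) = 0)
S(R) = 9 (S(R) = 9 + 0*R² = 9 + 0 = 9)
(-5 + S(7))*107 = (-5 + 9)*107 = 4*107 = 428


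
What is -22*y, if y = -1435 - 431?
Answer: 41052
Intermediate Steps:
y = -1866
-22*y = -22*(-1866) = 41052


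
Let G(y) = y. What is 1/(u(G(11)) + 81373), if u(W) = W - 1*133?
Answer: 1/81251 ≈ 1.2308e-5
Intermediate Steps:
u(W) = -133 + W (u(W) = W - 133 = -133 + W)
1/(u(G(11)) + 81373) = 1/((-133 + 11) + 81373) = 1/(-122 + 81373) = 1/81251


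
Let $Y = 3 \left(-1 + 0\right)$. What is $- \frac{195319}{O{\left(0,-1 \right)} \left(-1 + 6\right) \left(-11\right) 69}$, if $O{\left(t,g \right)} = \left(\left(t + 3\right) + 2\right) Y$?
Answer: $- \frac{195319}{56925} \approx -3.4312$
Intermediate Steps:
$Y = -3$ ($Y = 3 \left(-1\right) = -3$)
$O{\left(t,g \right)} = -15 - 3 t$ ($O{\left(t,g \right)} = \left(\left(t + 3\right) + 2\right) \left(-3\right) = \left(\left(3 + t\right) + 2\right) \left(-3\right) = \left(5 + t\right) \left(-3\right) = -15 - 3 t$)
$- \frac{195319}{O{\left(0,-1 \right)} \left(-1 + 6\right) \left(-11\right) 69} = - \frac{195319}{\left(-15 - 0\right) \left(-1 + 6\right) \left(-11\right) 69} = - \frac{195319}{\left(-15 + 0\right) 5 \left(-11\right) 69} = - \frac{195319}{\left(-15\right) 5 \left(-11\right) 69} = - \frac{195319}{\left(-75\right) \left(-11\right) 69} = - \frac{195319}{825 \cdot 69} = - \frac{195319}{56925}$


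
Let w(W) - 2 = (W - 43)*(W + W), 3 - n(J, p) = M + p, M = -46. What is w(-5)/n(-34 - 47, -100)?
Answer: 482/149 ≈ 3.2349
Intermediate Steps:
n(J, p) = 49 - p (n(J, p) = 3 - (-46 + p) = 3 + (46 - p) = 49 - p)
w(W) = 2 + 2*W*(-43 + W) (w(W) = 2 + (W - 43)*(W + W) = 2 + (-43 + W)*(2*W) = 2 + 2*W*(-43 + W))
w(-5)/n(-34 - 47, -100) = (2 - 86*(-5) + 2*(-5)²)/(49 - 1*(-100)) = (2 + 430 + 2*25)/(49 + 100) = (2 + 430 + 50)/149 = 482*(1/149) = 482/149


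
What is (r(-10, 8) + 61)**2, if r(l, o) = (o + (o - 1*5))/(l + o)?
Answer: 12321/4 ≈ 3080.3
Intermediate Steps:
r(l, o) = (-5 + 2*o)/(l + o) (r(l, o) = (o + (o - 5))/(l + o) = (o + (-5 + o))/(l + o) = (-5 + 2*o)/(l + o))
(r(-10, 8) + 61)**2 = ((-5 + 2*8)/(-10 + 8) + 61)**2 = ((-5 + 16)/(-2) + 61)**2 = (-1/2*11 + 61)**2 = (-11/2 + 61)**2 = (111/2)**2 = 12321/4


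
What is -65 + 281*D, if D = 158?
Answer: 44333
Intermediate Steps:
-65 + 281*D = -65 + 281*158 = -65 + 44398 = 44333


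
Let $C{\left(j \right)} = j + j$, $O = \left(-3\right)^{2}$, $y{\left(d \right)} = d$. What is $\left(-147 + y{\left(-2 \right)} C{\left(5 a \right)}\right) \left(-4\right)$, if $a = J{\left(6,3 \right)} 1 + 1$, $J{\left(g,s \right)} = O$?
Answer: $1388$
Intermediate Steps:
$O = 9$
$J{\left(g,s \right)} = 9$
$a = 10$ ($a = 9 \cdot 1 + 1 = 9 + 1 = 10$)
$C{\left(j \right)} = 2 j$
$\left(-147 + y{\left(-2 \right)} C{\left(5 a \right)}\right) \left(-4\right) = \left(-147 - 2 \cdot 2 \cdot 5 \cdot 10\right) \left(-4\right) = \left(-147 - 2 \cdot 2 \cdot 50\right) \left(-4\right) = \left(-147 - 200\right) \left(-4\right) = \left(-347\right) \left(-4\right) = 1388$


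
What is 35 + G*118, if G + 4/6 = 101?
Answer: 35623/3 ≈ 11874.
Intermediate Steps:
G = 301/3 (G = -2/3 + 101 = 301/3 ≈ 100.33)
35 + G*118 = 35 + (301/3)*118 = 35 + 35518/3 = 35623/3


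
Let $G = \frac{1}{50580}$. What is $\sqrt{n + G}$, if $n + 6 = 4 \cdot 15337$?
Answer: $\frac{\sqrt{4359263097205}}{8430} \approx 247.67$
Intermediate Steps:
$G = \frac{1}{50580} \approx 1.9771 \cdot 10^{-5}$
$n = 61342$ ($n = -6 + 4 \cdot 15337 = -6 + 61348 = 61342$)
$\sqrt{n + G} = \sqrt{61342 + \frac{1}{50580}} = \sqrt{\frac{3102678361}{50580}} = \frac{\sqrt{4359263097205}}{8430}$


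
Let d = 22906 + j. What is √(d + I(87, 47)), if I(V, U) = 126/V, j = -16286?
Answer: √5568638/29 ≈ 81.372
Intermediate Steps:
d = 6620 (d = 22906 - 16286 = 6620)
√(d + I(87, 47)) = √(6620 + 126/87) = √(6620 + 126*(1/87)) = √(6620 + 42/29) = √(192022/29) = √5568638/29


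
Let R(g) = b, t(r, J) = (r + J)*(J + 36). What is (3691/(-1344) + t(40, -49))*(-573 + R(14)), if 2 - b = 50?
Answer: -31786299/448 ≈ -70952.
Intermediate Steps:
b = -48 (b = 2 - 1*50 = 2 - 50 = -48)
t(r, J) = (36 + J)*(J + r) (t(r, J) = (J + r)*(36 + J) = (36 + J)*(J + r))
R(g) = -48
(3691/(-1344) + t(40, -49))*(-573 + R(14)) = (3691/(-1344) + ((-49)² + 36*(-49) + 36*40 - 49*40))*(-573 - 48) = (3691*(-1/1344) + (2401 - 1764 + 1440 - 1960))*(-621) = (-3691/1344 + 117)*(-621) = (153557/1344)*(-621) = -31786299/448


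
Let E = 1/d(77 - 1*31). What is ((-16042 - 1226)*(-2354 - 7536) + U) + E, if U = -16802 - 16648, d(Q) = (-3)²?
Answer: 1536723631/9 ≈ 1.7075e+8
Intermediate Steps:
d(Q) = 9
E = ⅑ (E = 1/9 = ⅑ ≈ 0.11111)
U = -33450
((-16042 - 1226)*(-2354 - 7536) + U) + E = ((-16042 - 1226)*(-2354 - 7536) - 33450) + ⅑ = (-17268*(-9890) - 33450) + ⅑ = (170780520 - 33450) + ⅑ = 170747070 + ⅑ = 1536723631/9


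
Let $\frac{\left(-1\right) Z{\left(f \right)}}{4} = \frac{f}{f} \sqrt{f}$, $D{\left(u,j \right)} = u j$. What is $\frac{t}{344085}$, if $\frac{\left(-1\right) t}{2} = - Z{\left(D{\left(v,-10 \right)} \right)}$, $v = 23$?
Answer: $- \frac{8 i \sqrt{230}}{344085} \approx - 0.0003526 i$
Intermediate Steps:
$D{\left(u,j \right)} = j u$
$Z{\left(f \right)} = - 4 \sqrt{f}$ ($Z{\left(f \right)} = - 4 \frac{f}{f} \sqrt{f} = - 4 \cdot 1 \sqrt{f} = - 4 \sqrt{f}$)
$t = - 8 i \sqrt{230}$ ($t = - 2 \left(- \left(-4\right) \sqrt{\left(-10\right) 23}\right) = - 2 \left(- \left(-4\right) \sqrt{-230}\right) = - 2 \left(- \left(-4\right) i \sqrt{230}\right) = - 2 \cdot 4 i \sqrt{230} = - 8 i \sqrt{230} \approx - 121.33 i$)
$\frac{t}{344085} = \frac{\left(-8\right) i \sqrt{230}}{344085} = - 8 i \sqrt{230} \cdot \frac{1}{344085} = - \frac{8 i \sqrt{230}}{344085}$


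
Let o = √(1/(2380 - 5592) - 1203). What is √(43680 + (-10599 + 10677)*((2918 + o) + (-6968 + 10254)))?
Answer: √(340196069928 + 31317*I*√3102821711)/803 ≈ 726.36 + 1.8623*I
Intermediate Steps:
o = I*√3102821711/1606 (o = √(1/(-3212) - 1203) = √(-1/3212 - 1203) = √(-3864037/3212) = I*√3102821711/1606 ≈ 34.684*I)
√(43680 + (-10599 + 10677)*((2918 + o) + (-6968 + 10254))) = √(43680 + (-10599 + 10677)*((2918 + I*√3102821711/1606) + (-6968 + 10254))) = √(43680 + 78*((2918 + I*√3102821711/1606) + 3286)) = √(43680 + 78*(6204 + I*√3102821711/1606)) = √(43680 + (483912 + 39*I*√3102821711/803)) = √(527592 + 39*I*√3102821711/803)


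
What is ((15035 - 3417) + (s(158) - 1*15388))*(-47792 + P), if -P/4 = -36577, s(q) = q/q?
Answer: -371306804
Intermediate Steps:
s(q) = 1
P = 146308 (P = -4*(-36577) = 146308)
((15035 - 3417) + (s(158) - 1*15388))*(-47792 + P) = ((15035 - 3417) + (1 - 1*15388))*(-47792 + 146308) = (11618 + (1 - 15388))*98516 = (11618 - 15387)*98516 = -3769*98516 = -371306804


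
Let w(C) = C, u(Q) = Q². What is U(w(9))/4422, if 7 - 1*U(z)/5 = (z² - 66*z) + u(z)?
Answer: 2195/4422 ≈ 0.49638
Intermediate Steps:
U(z) = 35 - 10*z² + 330*z (U(z) = 35 - 5*((z² - 66*z) + z²) = 35 - 5*(-66*z + 2*z²) = 35 + (-10*z² + 330*z) = 35 - 10*z² + 330*z)
U(w(9))/4422 = (35 - 10*9² + 330*9)/4422 = (35 - 10*81 + 2970)*(1/4422) = (35 - 810 + 2970)*(1/4422) = 2195*(1/4422) = 2195/4422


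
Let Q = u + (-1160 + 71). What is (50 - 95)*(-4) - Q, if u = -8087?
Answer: 9356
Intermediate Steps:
Q = -9176 (Q = -8087 + (-1160 + 71) = -8087 - 1089 = -9176)
(50 - 95)*(-4) - Q = (50 - 95)*(-4) - 1*(-9176) = -45*(-4) + 9176 = 180 + 9176 = 9356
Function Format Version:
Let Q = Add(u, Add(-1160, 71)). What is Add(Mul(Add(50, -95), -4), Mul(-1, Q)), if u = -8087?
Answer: 9356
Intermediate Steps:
Q = -9176 (Q = Add(-8087, Add(-1160, 71)) = Add(-8087, -1089) = -9176)
Add(Mul(Add(50, -95), -4), Mul(-1, Q)) = Add(Mul(Add(50, -95), -4), Mul(-1, -9176)) = Add(Mul(-45, -4), 9176) = Add(180, 9176) = 9356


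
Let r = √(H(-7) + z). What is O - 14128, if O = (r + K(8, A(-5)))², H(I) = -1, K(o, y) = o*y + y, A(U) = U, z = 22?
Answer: -14128 + (45 - √21)² ≈ -12494.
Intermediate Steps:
K(o, y) = y + o*y
r = √21 (r = √(-1 + 22) = √21 ≈ 4.5826)
O = (-45 + √21)² (O = (√21 - 5*(1 + 8))² = (√21 - 5*9)² = (√21 - 45)² = (-45 + √21)² ≈ 1633.6)
O - 14128 = (-45 + √21)² - 14128 = -14128 + (-45 + √21)²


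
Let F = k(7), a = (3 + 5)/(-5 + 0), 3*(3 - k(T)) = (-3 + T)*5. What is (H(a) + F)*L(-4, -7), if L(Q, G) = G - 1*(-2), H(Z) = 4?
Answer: -5/3 ≈ -1.6667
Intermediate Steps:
k(T) = 8 - 5*T/3 (k(T) = 3 - (-3 + T)*5/3 = 3 - (-15 + 5*T)/3 = 3 + (5 - 5*T/3) = 8 - 5*T/3)
a = -8/5 (a = 8/(-5) = 8*(-⅕) = -8/5 ≈ -1.6000)
L(Q, G) = 2 + G (L(Q, G) = G + 2 = 2 + G)
F = -11/3 (F = 8 - 5/3*7 = 8 - 35/3 = -11/3 ≈ -3.6667)
(H(a) + F)*L(-4, -7) = (4 - 11/3)*(2 - 7) = (⅓)*(-5) = -5/3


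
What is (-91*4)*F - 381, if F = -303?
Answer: 109911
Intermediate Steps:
(-91*4)*F - 381 = -91*4*(-303) - 381 = -364*(-303) - 381 = 110292 - 381 = 109911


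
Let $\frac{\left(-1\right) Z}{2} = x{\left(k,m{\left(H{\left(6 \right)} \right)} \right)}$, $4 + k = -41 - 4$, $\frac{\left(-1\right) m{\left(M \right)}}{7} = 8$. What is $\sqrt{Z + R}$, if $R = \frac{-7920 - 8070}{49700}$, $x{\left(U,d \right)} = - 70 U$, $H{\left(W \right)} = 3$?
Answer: $\frac{i \sqrt{169456121030}}{4970} \approx 82.827 i$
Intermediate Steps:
$m{\left(M \right)} = -56$ ($m{\left(M \right)} = \left(-7\right) 8 = -56$)
$k = -49$ ($k = -4 - 45 = -49$)
$R = - \frac{1599}{4970}$ ($R = \left(-15990\right) \frac{1}{49700} = - \frac{1599}{4970} \approx -0.32173$)
$Z = -6860$ ($Z = - 2 \left(\left(-70\right) \left(-49\right)\right) = \left(-2\right) 3430 = -6860$)
$\sqrt{Z + R} = \sqrt{-6860 - \frac{1599}{4970}} = \sqrt{- \frac{34095799}{4970}} = \frac{i \sqrt{169456121030}}{4970}$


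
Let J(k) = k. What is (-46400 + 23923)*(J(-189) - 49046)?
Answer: 1106655095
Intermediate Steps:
(-46400 + 23923)*(J(-189) - 49046) = (-46400 + 23923)*(-189 - 49046) = -22477*(-49235) = 1106655095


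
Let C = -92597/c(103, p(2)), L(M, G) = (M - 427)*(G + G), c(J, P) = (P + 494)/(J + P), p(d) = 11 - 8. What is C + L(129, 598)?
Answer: -186950058/497 ≈ -3.7616e+5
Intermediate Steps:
p(d) = 3
c(J, P) = (494 + P)/(J + P)
L(M, G) = 2*G*(-427 + M) (L(M, G) = (-427 + M)*(2*G) = 2*G*(-427 + M))
C = -9815282/497 (C = -92597*(103 + 3)/(494 + 3) = -92597/(497/106) = -92597/((1/106)*497) = -92597/497/106 = -92597*106/497 = -9815282/497 ≈ -19749.)
C + L(129, 598) = -9815282/497 + 2*598*(-427 + 129) = -9815282/497 + 2*598*(-298) = -9815282/497 - 356408 = -186950058/497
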